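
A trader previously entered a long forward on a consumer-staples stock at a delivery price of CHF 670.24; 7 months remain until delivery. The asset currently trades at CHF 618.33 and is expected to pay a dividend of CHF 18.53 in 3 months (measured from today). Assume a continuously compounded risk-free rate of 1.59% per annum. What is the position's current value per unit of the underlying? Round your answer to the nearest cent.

-CHF 64.18

PV(remaining dividends) I = 18.53·e^(−0.0159·3/12) = 18.4565
Current forward F = (S − I)·e^(rT) = (618.33 − 18.4565)·e^(0.0159·7/12) = 599.8735 × 1.009318 = 605.4631
Value (long) = (F − K)·e^(−rT) = (605.4631 − 670.24) × 0.990768 = -64.1789
Value = -CHF 64.18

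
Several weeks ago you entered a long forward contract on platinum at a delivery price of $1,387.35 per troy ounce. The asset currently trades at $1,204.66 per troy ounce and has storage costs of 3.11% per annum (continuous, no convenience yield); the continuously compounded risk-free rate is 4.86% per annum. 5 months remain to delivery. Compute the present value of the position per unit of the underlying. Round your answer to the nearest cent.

-$139.17 per troy ounce

Current fair forward for the remaining 5 months: F = S·e^((r + u)·T), (r + u) = 0.0486 + 0.0311 = 0.0797
F = 1204.66 · e^(0.0797 × 5/12) = 1204.66 × 1.03376588 = 1245.3364
Value of long forward = (F − K)·e^(−rT) = (1245.3364 − 1387.35) · e^(−0.0486·5/12)
= -142.0136 × 0.97995365 = -139.17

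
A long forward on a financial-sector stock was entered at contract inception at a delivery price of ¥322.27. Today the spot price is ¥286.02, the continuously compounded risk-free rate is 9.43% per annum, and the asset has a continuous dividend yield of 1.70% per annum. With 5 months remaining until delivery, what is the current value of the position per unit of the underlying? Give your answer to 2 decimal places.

Current fair forward for the remaining 5 months: F = S·e^((r − q)·T), (r − q) = 0.0943 − 0.0170 = 0.0773
F = 286.02 · e^(0.0773 × 5/12) = 286.02 × 1.032733 = 295.3823
Value of long forward = (F − K)·e^(−rT) = (295.3823 − 322.27) · e^(−0.0943·5/12)
= -26.8877 × 0.961470 = -25.85

-¥25.85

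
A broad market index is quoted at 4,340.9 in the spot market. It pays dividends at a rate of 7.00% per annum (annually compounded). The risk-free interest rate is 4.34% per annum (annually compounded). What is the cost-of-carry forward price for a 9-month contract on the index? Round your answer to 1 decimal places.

F = S · (1+r)^T / (1+q)^T
= 4340.9 × 1.032377 / 1.052054 = 4340.9 × 0.981297
F = 4,259.7

4,259.7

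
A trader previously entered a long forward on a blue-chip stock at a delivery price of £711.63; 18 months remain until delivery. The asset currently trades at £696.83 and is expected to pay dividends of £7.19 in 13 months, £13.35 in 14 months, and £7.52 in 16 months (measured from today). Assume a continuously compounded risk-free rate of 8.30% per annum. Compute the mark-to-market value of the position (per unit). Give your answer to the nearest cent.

PV(remaining dividends) I = 7.19·e^(−0.0830·13/12) + 13.35·e^(−0.0830·14/12) + 7.52·e^(−0.0830·16/12) = 25.4218
Current forward F = (S − I)·e^(rT) = (696.83 − 25.4218)·e^(0.0830·18/12) = 671.4082 × 1.132582 = 760.4248
Value (long) = (F − K)·e^(−rT) = (760.4248 − 711.63) × 0.882938 = 43.0828
Value = £43.08

£43.08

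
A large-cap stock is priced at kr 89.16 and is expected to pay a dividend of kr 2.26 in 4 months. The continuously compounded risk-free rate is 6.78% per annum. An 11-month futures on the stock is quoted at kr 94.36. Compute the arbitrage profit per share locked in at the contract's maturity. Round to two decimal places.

kr 1.83 per share

PV(dividends) I = 2.26·e^(−0.0678·4/12) = 2.2095
Fair futures F* = (S − I)·e^(rT) = (89.16 − 2.2095)·e^0.062150 = 86.9505 × 1.064122 = 92.5259
Market kr 94.36 > fair 92.5259: forward overpriced → cash-and-carry (borrow at r, buy the stock and collect the dividends, short the forward).
Profit at T = |F_mkt − F*| = |94.36 − 92.5259| = kr 1.83 per share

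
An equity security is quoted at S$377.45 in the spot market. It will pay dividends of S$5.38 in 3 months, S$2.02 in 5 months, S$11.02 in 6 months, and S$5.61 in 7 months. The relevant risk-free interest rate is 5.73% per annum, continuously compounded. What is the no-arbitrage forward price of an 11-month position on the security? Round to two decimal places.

S$373.13

PV(dividends) I = 5.38·e^(−0.0573·3/12) + 2.02·e^(−0.0573·5/12) + 11.02·e^(−0.0573·6/12) + 5.61·e^(−0.0573·7/12)
I = 5.3035 + 1.9723 + 10.7088 + 5.4256 = 23.4102
F = (S − I)·e^(rT) = (377.45 − 23.4102) · e^(0.0573·11/12)
= 354.0398 · e^0.052525 = 354.0398 × 1.053929 = S$373.13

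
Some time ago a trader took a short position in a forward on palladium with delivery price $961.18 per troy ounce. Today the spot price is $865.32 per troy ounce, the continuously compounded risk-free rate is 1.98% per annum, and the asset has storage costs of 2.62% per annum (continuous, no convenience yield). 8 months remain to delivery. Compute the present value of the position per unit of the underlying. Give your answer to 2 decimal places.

Current fair forward for the remaining 8 months: F = S·e^((r + u)·T), (r + u) = 0.0198 + 0.0262 = 0.0460
F = 865.32 · e^(0.0460 × 8/12) = 865.32 × 1.031142 = 892.2678
Value of long forward = (F − K)·e^(−rT) = (892.2678 − 961.18) · e^(−0.0198·8/12)
= -68.9122 × 0.986887 = -68.01
Short position value = −(long value) = $68.01

$68.01 per troy ounce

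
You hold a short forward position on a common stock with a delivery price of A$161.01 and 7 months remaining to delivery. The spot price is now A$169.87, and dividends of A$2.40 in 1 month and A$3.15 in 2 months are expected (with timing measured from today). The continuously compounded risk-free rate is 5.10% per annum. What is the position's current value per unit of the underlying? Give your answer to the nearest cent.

PV(remaining dividends) I = 2.40·e^(−0.0510·1/12) + 3.15·e^(−0.0510·2/12) = 5.5132
Current forward F = (S − I)·e^(rT) = (169.87 − 5.5132)·e^(0.0510·7/12) = 164.3568 × 1.030197 = 169.3199
Value (long) = (F − K)·e^(−rT) = (169.3199 − 161.01) × 0.970688 = 8.0663
Short position value = −(long value) = -A$8.07

-A$8.07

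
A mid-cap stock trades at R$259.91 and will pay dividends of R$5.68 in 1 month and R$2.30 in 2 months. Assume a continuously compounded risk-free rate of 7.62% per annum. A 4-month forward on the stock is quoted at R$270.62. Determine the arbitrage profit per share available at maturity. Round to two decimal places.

PV(dividends) I = 5.68·e^(−0.0762·1/12) + 2.30·e^(−0.0762·2/12) = 7.9150
Fair forward F* = (S − I)·e^(rT) = (259.91 − 7.9150)·e^0.025400 = 251.9950 × 1.025725 = 258.4776
Market R$270.62 > fair 258.4776: forward overpriced → cash-and-carry (borrow at r, buy the stock and collect the dividends, short the forward).
Profit at T = |F_mkt − F*| = |270.62 − 258.4776| = R$12.14 per share

R$12.14 per share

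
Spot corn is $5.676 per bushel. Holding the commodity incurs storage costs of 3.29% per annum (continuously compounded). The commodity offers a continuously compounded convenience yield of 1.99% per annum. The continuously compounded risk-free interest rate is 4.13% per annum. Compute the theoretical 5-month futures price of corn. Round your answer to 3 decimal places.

Net carry = r + u − y = 0.0413 + 0.0329 − 0.0199 = 0.0543
F = S·e^((r+u−y)T) = 5.676 · e^(0.0543 × 5/12) = 5.676 · e^0.022625
= 5.676 × 1.022883 = $5.806 per bushel

$5.806 per bushel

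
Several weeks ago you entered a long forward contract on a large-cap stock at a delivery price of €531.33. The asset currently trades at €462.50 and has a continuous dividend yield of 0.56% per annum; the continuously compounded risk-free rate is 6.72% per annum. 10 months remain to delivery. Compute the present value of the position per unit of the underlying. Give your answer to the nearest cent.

-€42.05

Current fair forward for the remaining 10 months: F = S·e^((r − q)·T), (r − q) = 0.0672 − 0.0056 = 0.0616
F = 462.50 · e^(0.0616 × 10/12) = 462.50 × 1.052674 = 486.8617
Value of long forward = (F − K)·e^(−rT) = (486.8617 − 531.33) · e^(−0.0672·10/12)
= -44.4683 × 0.945539 = -42.05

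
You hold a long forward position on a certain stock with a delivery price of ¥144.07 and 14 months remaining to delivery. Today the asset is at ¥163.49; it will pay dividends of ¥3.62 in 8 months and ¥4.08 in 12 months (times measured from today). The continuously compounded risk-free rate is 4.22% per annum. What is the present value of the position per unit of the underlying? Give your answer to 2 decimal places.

¥18.91

PV(remaining dividends) I = 3.62·e^(−0.0422·8/12) + 4.08·e^(−0.0422·12/12) = 7.4310
Current forward F = (S − I)·e^(rT) = (163.49 − 7.4310)·e^(0.0422·14/12) = 156.0590 × 1.050465 = 163.9345
Value (long) = (F − K)·e^(−rT) = (163.9345 − 144.07) × 0.951959 = 18.9102
Value = ¥18.91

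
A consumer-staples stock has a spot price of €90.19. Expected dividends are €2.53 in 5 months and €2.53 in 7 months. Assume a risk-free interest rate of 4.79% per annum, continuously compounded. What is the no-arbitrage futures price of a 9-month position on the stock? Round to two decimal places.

€88.37

PV(dividends) I = 2.53·e^(−0.0479·5/12) + 2.53·e^(−0.0479·7/12)
I = 2.4800 + 2.4603 = 4.9403
F = (S − I)·e^(rT) = (90.19 − 4.9403) · e^(0.0479·9/12)
= 85.2497 · e^0.035925 = 85.2497 × 1.036578 = €88.37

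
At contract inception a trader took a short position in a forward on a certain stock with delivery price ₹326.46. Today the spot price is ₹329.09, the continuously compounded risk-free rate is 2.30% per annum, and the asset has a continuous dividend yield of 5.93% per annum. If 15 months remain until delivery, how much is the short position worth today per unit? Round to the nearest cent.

Current fair forward for the remaining 15 months: F = S·e^((r − q)·T), (r − q) = 0.0230 − 0.0593 = -0.0363
F = 329.09 · e^(-0.0363 × 15/12) = 329.09 × 0.955639 = 314.4912
Value of long forward = (F − K)·e^(−rT) = (314.4912 − 326.46) · e^(−0.0230·15/12)
= -11.9688 × 0.971659 = -11.63
Short position value = −(long value) = ₹11.63

₹11.63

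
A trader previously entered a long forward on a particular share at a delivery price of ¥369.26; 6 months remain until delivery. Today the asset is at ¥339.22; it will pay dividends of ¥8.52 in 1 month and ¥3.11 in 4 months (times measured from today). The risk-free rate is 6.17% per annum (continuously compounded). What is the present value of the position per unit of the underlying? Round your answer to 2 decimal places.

PV(remaining dividends) I = 8.52·e^(−0.0617·1/12) + 3.11·e^(−0.0617·4/12) = 11.5230
Current forward F = (S − I)·e^(rT) = (339.22 − 11.5230)·e^(0.0617·6/12) = 327.6970 × 1.031331 = 337.9641
Value (long) = (F − K)·e^(−rT) = (337.9641 − 369.26) × 0.969621 = -30.3452
Value = -¥30.35

-¥30.35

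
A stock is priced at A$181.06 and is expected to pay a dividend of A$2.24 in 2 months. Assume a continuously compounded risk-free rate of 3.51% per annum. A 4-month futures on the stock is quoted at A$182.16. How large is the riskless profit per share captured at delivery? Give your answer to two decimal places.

A$1.22 per share

PV(dividends) I = 2.24·e^(−0.0351·2/12) = 2.2269
Fair futures F* = (S − I)·e^(rT) = (181.06 − 2.2269)·e^0.011700 = 178.8331 × 1.011769 = 180.9378
Market A$182.16 > fair 180.9378: forward overpriced → cash-and-carry (borrow at r, buy the stock and collect the dividends, short the forward).
Profit at T = |F_mkt − F*| = |182.16 − 180.9378| = A$1.22 per share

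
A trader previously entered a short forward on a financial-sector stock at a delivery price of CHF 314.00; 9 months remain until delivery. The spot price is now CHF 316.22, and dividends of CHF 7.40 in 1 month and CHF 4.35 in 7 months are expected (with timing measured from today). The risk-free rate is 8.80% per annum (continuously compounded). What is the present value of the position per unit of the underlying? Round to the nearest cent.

PV(remaining dividends) I = 7.40·e^(−0.0880·1/12) + 4.35·e^(−0.0880·7/12) = 11.4783
Current forward F = (S − I)·e^(rT) = (316.22 − 11.4783)·e^(0.0880·9/12) = 304.7417 × 1.068227 = 325.5333
Value (long) = (F − K)·e^(−rT) = (325.5333 − 314.00) × 0.936131 = 10.7967
Short position value = −(long value) = -CHF 10.80

-CHF 10.80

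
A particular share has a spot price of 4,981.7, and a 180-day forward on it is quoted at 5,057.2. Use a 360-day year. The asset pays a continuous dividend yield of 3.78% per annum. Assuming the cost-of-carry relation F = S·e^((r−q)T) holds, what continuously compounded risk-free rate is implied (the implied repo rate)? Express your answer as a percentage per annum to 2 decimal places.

6.79%

From F = S·e^((r−q)T): (r − q) = ln(F/S)/T
ln(5057.2/4981.7) = ln(1.015155) = 0.015041
(r − q) = 0.015041 / (180/360) = 0.030082
r = ln(F/S)/T + q = 0.030082 + 0.0378 = 0.067882
r = 6.79%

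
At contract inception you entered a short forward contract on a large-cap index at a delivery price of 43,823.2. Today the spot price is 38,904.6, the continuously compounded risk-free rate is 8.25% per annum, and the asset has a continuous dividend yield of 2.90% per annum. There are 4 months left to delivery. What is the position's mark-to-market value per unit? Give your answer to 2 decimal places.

Current fair forward for the remaining 4 months: F = S·e^((r − q)·T), (r − q) = 0.0825 − 0.0290 = 0.0535
F = 38904.6 · e^(0.0535 × 4/12) = 38904.6 × 1.01799330 = 39604.6221
Value of long forward = (F − K)·e^(−rT) = (39604.6221 − 43823.2) · e^(−0.0825·4/12)
= -4218.5779 × 0.97287468 = -4104.15
Short position value = −(long value) = 4104.15

4104.15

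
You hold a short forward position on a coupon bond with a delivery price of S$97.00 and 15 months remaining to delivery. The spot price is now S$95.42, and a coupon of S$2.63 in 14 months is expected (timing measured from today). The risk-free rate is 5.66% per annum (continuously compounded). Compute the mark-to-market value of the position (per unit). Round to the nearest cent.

-S$2.58

PV(remaining coupons) I = 2.63·e^(−0.0566·14/12) = 2.4619
Current forward F = (S − I)·e^(rT) = (95.42 − 2.4619)·e^(0.0566·15/12) = 92.9581 × 1.073313 = 99.7731
Value (long) = (F − K)·e^(−rT) = (99.7731 − 97.00) × 0.931695 = 2.5837
Short position value = −(long value) = -S$2.58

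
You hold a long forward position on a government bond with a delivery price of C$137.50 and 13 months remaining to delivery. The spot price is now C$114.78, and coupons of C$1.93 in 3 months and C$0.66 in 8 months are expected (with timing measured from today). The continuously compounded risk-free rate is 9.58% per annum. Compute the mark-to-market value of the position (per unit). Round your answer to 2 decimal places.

PV(remaining coupons) I = 1.93·e^(−0.0958·3/12) + 0.66·e^(−0.0958·8/12) = 2.5035
Current forward F = (S − I)·e^(rT) = (114.78 − 2.5035)·e^(0.0958·13/12) = 112.2765 × 1.109360 = 124.5551
Value (long) = (F − K)·e^(−rT) = (124.5551 − 137.50) × 0.901421 = -11.6688
Value = -C$11.67

-C$11.67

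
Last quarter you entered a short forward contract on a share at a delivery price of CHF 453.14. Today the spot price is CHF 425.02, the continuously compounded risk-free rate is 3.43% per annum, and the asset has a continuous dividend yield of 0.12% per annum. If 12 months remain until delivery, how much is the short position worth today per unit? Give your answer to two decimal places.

Current fair forward for the remaining 12 months: F = S·e^((r − q)·T), (r − q) = 0.0343 − 0.0012 = 0.0331
F = 425.02 · e^(0.0331 × 12/12) = 425.02 × 1.033654 = 439.3236
Value of long forward = (F − K)·e^(−rT) = (439.3236 − 453.14) · e^(−0.0343·12/12)
= -13.8164 × 0.966282 = -13.35
Short position value = −(long value) = CHF 13.35

CHF 13.35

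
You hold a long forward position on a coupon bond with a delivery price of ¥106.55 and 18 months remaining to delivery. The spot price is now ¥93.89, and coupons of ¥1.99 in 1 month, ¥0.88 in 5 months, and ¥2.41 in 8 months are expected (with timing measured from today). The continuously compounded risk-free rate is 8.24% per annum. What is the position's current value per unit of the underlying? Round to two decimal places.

-¥5.38

PV(remaining coupons) I = 1.99·e^(−0.0824·1/12) + 0.88·e^(−0.0824·5/12) + 2.41·e^(−0.0824·8/12) = 5.1079
Current forward F = (S − I)·e^(rT) = (93.89 − 5.1079)·e^(0.0824·18/12) = 88.7821 × 1.131563 = 100.4625
Value (long) = (F − K)·e^(−rT) = (100.4625 − 106.55) × 0.883733 = -5.3797
Value = -¥5.38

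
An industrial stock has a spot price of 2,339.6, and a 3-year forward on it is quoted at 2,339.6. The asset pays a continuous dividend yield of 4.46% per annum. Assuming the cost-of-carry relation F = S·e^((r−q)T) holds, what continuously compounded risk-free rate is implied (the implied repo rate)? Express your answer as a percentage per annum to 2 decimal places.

From F = S·e^((r−q)T): (r − q) = ln(F/S)/T
ln(2339.6/2339.6) = ln(1.000000) = 0.000000
(r − q) = 0.000000 / (3) = 0.000000
r = ln(F/S)/T + q = 0.000000 + 0.0446 = 0.044600
r = 4.46%

4.46%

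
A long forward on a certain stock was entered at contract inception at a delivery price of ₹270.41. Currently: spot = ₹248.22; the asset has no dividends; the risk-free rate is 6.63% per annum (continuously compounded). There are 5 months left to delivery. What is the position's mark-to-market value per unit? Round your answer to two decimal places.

-₹14.82

Current fair forward for the remaining 5 months: F = S·e^(r·T), r = 0.0663
F = 248.22 · e^(0.0663 × 5/12) = 248.22 × 1.028010 = 255.1726
Value of long forward = (F − K)·e^(−rT) = (255.1726 − 270.41) · e^(−0.0663·5/12)
= -15.2374 × 0.972753 = -14.82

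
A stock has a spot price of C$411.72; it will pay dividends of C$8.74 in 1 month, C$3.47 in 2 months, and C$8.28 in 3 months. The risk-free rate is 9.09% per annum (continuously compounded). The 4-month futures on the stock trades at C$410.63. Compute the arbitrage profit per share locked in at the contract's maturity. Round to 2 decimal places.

PV(dividends) I = 8.74·e^(−0.0909·1/12) + 3.47·e^(−0.0909·2/12) + 8.28·e^(−0.0909·3/12) = 20.1858
Fair futures F* = (S − I)·e^(rT) = (411.72 − 20.1858)·e^0.030300 = 391.5342 × 1.030764 = 403.5794
Market C$410.63 > fair 403.5794: forward overpriced → cash-and-carry (borrow at r, buy the stock and collect the dividends, short the forward).
Profit at T = |F_mkt − F*| = |410.63 − 403.5794| = C$7.05 per share

C$7.05 per share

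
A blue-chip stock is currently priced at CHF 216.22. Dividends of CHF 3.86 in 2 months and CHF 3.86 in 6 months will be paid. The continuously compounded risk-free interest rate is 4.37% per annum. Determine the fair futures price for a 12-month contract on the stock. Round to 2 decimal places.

PV(dividends) I = 3.86·e^(−0.0437·2/12) + 3.86·e^(−0.0437·6/12)
I = 3.8320 + 3.7766 = 7.6086
F = (S − I)·e^(rT) = (216.22 − 7.6086) · e^(0.0437·12/12)
= 208.6114 · e^0.043700 = 208.6114 × 1.044669 = CHF 217.93

CHF 217.93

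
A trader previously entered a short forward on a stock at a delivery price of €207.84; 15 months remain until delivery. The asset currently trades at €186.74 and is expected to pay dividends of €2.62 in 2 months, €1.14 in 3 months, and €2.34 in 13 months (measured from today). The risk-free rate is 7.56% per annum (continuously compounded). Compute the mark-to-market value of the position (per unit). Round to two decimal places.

PV(remaining dividends) I = 2.62·e^(−0.0756·2/12) + 1.14·e^(−0.0756·3/12) + 2.34·e^(−0.0756·13/12) = 5.8618
Current forward F = (S − I)·e^(rT) = (186.74 − 5.8618)·e^(0.0756·15/12) = 180.8782 × 1.099109 = 198.8049
Value (long) = (F − K)·e^(−rT) = (198.8049 − 207.84) × 0.909828 = -8.2204
Short position value = −(long value) = €8.22

€8.22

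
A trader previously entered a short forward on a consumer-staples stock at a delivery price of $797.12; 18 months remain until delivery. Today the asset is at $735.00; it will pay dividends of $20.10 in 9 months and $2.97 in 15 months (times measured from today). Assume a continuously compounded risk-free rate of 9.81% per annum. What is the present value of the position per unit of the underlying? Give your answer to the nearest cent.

-$25.65

PV(remaining dividends) I = 20.10·e^(−0.0981·9/12) + 2.97·e^(−0.0981·15/12) = 21.3015
Current forward F = (S − I)·e^(rT) = (735.00 − 21.3015)·e^(0.0981·18/12) = 713.6985 × 1.158528 = 826.8397
Value (long) = (F − K)·e^(−rT) = (826.8397 − 797.12) × 0.863164 = 25.6530
Short position value = −(long value) = -$25.65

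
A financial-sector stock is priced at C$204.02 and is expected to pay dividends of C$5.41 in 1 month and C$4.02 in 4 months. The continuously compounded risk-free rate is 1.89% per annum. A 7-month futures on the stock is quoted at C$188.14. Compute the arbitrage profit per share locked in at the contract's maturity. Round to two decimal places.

C$8.64 per share

PV(dividends) I = 5.41·e^(−0.0189·1/12) + 4.02·e^(−0.0189·4/12) = 9.3962
Fair futures F* = (S − I)·e^(rT) = (204.02 − 9.3962)·e^0.011025 = 194.6238 × 1.011086 = 196.7814
Market C$188.14 < fair 196.7814: forward underpriced → reverse cash-and-carry (short the stock, invest proceeds at r, pay the dividends, go long the forward).
Profit at T = |F_mkt − F*| = |188.14 − 196.7814| = C$8.64 per share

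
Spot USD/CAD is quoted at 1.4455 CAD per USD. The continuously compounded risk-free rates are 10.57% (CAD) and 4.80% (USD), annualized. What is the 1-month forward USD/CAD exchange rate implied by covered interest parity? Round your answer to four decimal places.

1.4525

F = S·e^((r_CAD − r_USD)T) = 1.4455 · e^((0.1057 − 0.0480) × 1/12)
= 1.4455 · e^0.004808 = 1.4455 × 1.004820
F = 1.4525 CAD per USD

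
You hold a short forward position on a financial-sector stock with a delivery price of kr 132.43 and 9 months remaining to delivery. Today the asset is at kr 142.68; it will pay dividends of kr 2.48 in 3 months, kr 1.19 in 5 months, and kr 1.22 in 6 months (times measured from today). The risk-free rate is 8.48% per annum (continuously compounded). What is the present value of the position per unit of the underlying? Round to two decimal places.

-kr 13.66

PV(remaining dividends) I = 2.48·e^(−0.0848·3/12) + 1.19·e^(−0.0848·5/12) + 1.22·e^(−0.0848·6/12) = 4.7460
Current forward F = (S − I)·e^(rT) = (142.68 − 4.7460)·e^(0.0848·9/12) = 137.9340 × 1.065666 = 146.9916
Value (long) = (F − K)·e^(−rT) = (146.9916 − 132.43) × 0.938380 = 13.6643
Short position value = −(long value) = -kr 13.66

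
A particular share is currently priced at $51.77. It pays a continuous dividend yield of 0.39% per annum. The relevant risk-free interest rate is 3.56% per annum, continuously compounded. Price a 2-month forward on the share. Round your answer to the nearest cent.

$52.04

F = S·e^((r − q)T) = 51.77 · e^((0.0356 − 0.0039) × 2/12)
= 51.77 · e^0.005283 = 51.77 × 1.005297
F = $52.04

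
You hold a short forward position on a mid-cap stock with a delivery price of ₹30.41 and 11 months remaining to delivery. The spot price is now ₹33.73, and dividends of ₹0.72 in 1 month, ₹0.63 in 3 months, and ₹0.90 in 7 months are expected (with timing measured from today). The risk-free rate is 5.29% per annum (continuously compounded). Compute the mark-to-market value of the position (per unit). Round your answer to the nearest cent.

-₹2.55

PV(remaining dividends) I = 0.72·e^(−0.0529·1/12) + 0.63·e^(−0.0529·3/12) + 0.90·e^(−0.0529·7/12) = 2.2112
Current forward F = (S − I)·e^(rT) = (33.73 − 2.2112)·e^(0.0529·11/12) = 31.5188 × 1.049687 = 33.0849
Value (long) = (F − K)·e^(−rT) = (33.0849 − 30.41) × 0.952665 = 2.5483
Short position value = −(long value) = -₹2.55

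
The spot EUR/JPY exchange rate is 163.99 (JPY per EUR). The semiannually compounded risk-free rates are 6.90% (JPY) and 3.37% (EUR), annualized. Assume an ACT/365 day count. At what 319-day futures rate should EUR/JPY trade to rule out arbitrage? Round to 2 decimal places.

169.00

By covered interest parity, F = S · (1+r_JPY/2)^(2T) / (1+r_EUR/2)^(2T)
= 163.99 × 1.061080 / 1.029638 = 163.99 × 1.030537
F = 169.00 JPY per EUR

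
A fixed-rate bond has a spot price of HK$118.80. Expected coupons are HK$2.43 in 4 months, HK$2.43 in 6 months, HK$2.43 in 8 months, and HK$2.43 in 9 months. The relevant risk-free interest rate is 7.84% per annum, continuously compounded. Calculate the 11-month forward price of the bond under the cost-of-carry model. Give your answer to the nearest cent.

PV(coupons) I = 2.43·e^(−0.0784·4/12) + 2.43·e^(−0.0784·6/12) + 2.43·e^(−0.0784·8/12) + 2.43·e^(−0.0784·9/12)
I = 2.3673 + 2.3366 + 2.3063 + 2.2912 = 9.3014
F = (S − I)·e^(rT) = (118.80 − 9.3014) · e^(0.0784·11/12)
= 109.4986 · e^0.071867 = 109.4986 × 1.074512 = HK$117.66

HK$117.66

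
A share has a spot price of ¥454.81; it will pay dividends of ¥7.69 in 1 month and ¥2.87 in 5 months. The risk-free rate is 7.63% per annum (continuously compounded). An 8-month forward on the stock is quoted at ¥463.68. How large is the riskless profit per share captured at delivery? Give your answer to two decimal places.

PV(dividends) I = 7.69·e^(−0.0763·1/12) + 2.87·e^(−0.0763·5/12) = 10.4215
Fair forward F* = (S − I)·e^(rT) = (454.81 − 10.4215)·e^0.050867 = 444.3885 × 1.052183 = 467.5780
Market ¥463.68 < fair 467.5780: forward underpriced → reverse cash-and-carry (short the stock, invest proceeds at r, pay the dividends, go long the forward).
Profit at T = |F_mkt − F*| = |463.68 − 467.5780| = ¥3.90 per share

¥3.90 per share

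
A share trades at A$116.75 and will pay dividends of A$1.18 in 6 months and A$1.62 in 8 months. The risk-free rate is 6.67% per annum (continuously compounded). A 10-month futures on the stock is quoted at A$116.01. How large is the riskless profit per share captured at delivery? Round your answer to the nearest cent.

PV(dividends) I = 1.18·e^(−0.0667·6/12) + 1.62·e^(−0.0667·8/12) = 2.6908
Fair futures F* = (S − I)·e^(rT) = (116.75 − 2.6908)·e^0.055583 = 114.0592 × 1.057157 = 120.5785
Market A$116.01 < fair 120.5785: forward underpriced → reverse cash-and-carry (short the stock, invest proceeds at r, pay the dividends, go long the forward).
Profit at T = |F_mkt − F*| = |116.01 − 120.5785| = A$4.57 per share

A$4.57 per share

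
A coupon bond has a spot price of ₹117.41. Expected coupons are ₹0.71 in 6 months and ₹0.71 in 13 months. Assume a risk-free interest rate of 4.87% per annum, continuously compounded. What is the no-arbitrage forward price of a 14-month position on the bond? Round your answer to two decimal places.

₹122.83

PV(coupons) I = 0.71·e^(−0.0487·6/12) + 0.71·e^(−0.0487·13/12)
I = 0.6929 + 0.6735 = 1.3664
F = (S − I)·e^(rT) = (117.41 − 1.3664) · e^(0.0487·14/12)
= 116.0436 · e^0.056817 = 116.0436 × 1.058462 = ₹122.83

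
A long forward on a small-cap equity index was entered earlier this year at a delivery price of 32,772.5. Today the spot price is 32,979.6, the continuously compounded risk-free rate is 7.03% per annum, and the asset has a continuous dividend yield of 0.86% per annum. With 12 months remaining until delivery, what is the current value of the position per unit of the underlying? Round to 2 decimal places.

2149.48

Current fair forward for the remaining 12 months: F = S·e^((r − q)·T), (r − q) = 0.0703 − 0.0086 = 0.0617
F = 32979.6 · e^(0.0617 × 12/12) = 32979.6 × 1.06364320 = 35078.5273
Value of long forward = (F − K)·e^(−rT) = (35078.5273 − 32772.5) · e^(−0.0703·12/12)
= 2306.0273 × 0.93211414 = 2149.48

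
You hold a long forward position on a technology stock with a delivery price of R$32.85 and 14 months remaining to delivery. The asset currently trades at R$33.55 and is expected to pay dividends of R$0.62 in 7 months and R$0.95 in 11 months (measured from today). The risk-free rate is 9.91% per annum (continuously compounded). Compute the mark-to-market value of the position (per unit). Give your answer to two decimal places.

R$2.83

PV(remaining dividends) I = 0.62·e^(−0.0991·7/12) + 0.95·e^(−0.0991·11/12) = 1.4527
Current forward F = (S − I)·e^(rT) = (33.55 − 1.4527)·e^(0.0991·14/12) = 32.0973 × 1.122565 = 36.0313
Value (long) = (F − K)·e^(−rT) = (36.0313 − 32.85) × 0.890817 = 2.8340
Value = R$2.83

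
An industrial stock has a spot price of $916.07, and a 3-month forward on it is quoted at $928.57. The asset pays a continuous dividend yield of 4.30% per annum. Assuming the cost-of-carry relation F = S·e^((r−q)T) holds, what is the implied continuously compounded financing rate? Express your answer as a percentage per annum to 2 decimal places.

9.72%

From F = S·e^((r−q)T): (r − q) = ln(F/S)/T
ln(928.57/916.07) = ln(1.013645) = 0.013553
(r − q) = 0.013553 / (3/12) = 0.054212
r = ln(F/S)/T + q = 0.054212 + 0.0430 = 0.097212
r = 9.72%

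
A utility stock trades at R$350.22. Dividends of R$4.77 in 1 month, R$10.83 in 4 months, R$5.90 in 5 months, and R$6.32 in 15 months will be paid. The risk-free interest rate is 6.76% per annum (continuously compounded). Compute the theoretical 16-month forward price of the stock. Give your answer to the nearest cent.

PV(dividends) I = 4.77·e^(−0.0676·1/12) + 10.83·e^(−0.0676·4/12) + 5.90·e^(−0.0676·5/12) + 6.32·e^(−0.0676·15/12)
I = 4.7432 + 10.5887 + 5.7361 + 5.8079 = 26.8759
F = (S − I)·e^(rT) = (350.22 − 26.8759) · e^(0.0676·16/12)
= 323.3441 · e^0.090133 = 323.3441 × 1.094320 = R$353.84

R$353.84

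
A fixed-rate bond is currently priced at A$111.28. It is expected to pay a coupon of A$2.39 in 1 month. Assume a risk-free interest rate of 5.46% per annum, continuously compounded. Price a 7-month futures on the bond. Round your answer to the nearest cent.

PV(coupons) I = 2.39·e^(−0.0546·1/12)
I = 2.3792
F = (S − I)·e^(rT) = (111.28 − 2.3792) · e^(0.0546·7/12)
= 108.9008 · e^0.031850 = 108.9008 × 1.032363 = A$112.43

A$112.43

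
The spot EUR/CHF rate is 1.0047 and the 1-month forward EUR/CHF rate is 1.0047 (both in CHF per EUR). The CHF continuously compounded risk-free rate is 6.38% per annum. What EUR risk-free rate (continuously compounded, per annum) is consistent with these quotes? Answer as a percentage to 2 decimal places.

F = S·e^((r_CHF − r_EUR)T) ⇒ r_EUR = r_CHF − ln(F/S)/T
ln(1.0047/1.0047) = 0.000000; /(1/12) = 0.000000
r_EUR = 0.0638 + 0.000000 = 0.063800
r_EUR = 6.38%

6.38%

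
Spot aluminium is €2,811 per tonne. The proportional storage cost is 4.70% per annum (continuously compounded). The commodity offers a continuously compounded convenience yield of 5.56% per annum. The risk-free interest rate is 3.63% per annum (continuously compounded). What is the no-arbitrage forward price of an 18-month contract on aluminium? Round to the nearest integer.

Net carry = r + u − y = 0.0363 + 0.0470 − 0.0556 = 0.0277
F = S·e^((r+u−y)T) = 2811 · e^(0.0277 × 18/12) = 2811 · e^0.041550
= 2811 × 1.042425 = €2,930 per tonne

€2,930 per tonne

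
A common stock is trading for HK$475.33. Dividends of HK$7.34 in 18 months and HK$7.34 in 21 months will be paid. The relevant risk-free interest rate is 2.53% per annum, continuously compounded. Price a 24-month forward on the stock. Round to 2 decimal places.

PV(dividends) I = 7.34·e^(−0.0253·18/12) + 7.34·e^(−0.0253·21/12)
I = 7.0667 + 7.0221 = 14.0888
F = (S − I)·e^(rT) = (475.33 − 14.0888) · e^(0.0253·24/12)
= 461.2412 · e^0.050600 = 461.2412 × 1.051902 = HK$485.18

HK$485.18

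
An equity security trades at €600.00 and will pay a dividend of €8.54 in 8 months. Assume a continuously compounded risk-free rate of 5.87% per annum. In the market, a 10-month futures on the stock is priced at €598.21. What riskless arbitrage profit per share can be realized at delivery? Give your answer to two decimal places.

PV(dividends) I = 8.54·e^(−0.0587·8/12) = 8.2123
Fair futures F* = (S − I)·e^(rT) = (600.00 − 8.2123)·e^0.048917 = 591.7877 × 1.050133 = 621.4558
Market €598.21 < fair 621.4558: forward underpriced → reverse cash-and-carry (short the stock, invest proceeds at r, pay the dividends, go long the forward).
Profit at T = |F_mkt − F*| = |598.21 − 621.4558| = €23.25 per share

€23.25 per share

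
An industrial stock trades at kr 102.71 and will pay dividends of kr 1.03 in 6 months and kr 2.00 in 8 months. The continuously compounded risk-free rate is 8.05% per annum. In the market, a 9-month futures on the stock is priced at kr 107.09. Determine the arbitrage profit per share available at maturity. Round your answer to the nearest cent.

PV(dividends) I = 1.03·e^(−0.0805·6/12) + 2.00·e^(−0.0805·8/12) = 2.8849
Fair futures F* = (S − I)·e^(rT) = (102.71 − 2.8849)·e^0.060375 = 99.8251 × 1.062235 = 106.0377
Market kr 107.09 > fair 106.0377: forward overpriced → cash-and-carry (borrow at r, buy the stock and collect the dividends, short the forward).
Profit at T = |F_mkt − F*| = |107.09 − 106.0377| = kr 1.05 per share

kr 1.05 per share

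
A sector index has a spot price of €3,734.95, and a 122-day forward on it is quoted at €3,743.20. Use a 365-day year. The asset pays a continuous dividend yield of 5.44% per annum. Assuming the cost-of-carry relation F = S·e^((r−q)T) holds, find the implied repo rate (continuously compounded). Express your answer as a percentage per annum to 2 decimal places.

6.10%

From F = S·e^((r−q)T): (r − q) = ln(F/S)/T
ln(3743.20/3734.95) = ln(1.002209) = 0.002207
(r − q) = 0.002207 / (122/365) = 0.006603
r = ln(F/S)/T + q = 0.006603 + 0.0544 = 0.061003
r = 6.10%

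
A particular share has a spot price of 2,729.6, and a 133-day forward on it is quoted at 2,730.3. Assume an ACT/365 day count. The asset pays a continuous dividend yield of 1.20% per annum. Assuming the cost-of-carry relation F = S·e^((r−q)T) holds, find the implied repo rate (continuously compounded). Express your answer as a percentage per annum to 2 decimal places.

From F = S·e^((r−q)T): (r − q) = ln(F/S)/T
ln(2730.3/2729.6) = ln(1.000256) = 0.000256
(r − q) = 0.000256 / (133/365) = 0.000703
r = ln(F/S)/T + q = 0.000703 + 0.0120 = 0.012703
r = 1.27%

1.27%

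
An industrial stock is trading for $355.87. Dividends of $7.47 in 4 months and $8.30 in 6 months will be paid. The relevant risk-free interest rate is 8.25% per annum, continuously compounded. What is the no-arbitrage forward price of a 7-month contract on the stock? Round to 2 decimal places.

PV(dividends) I = 7.47·e^(−0.0825·4/12) + 8.30·e^(−0.0825·6/12)
I = 7.2674 + 7.9646 = 15.2320
F = (S − I)·e^(rT) = (355.87 − 15.2320) · e^(0.0825·7/12)
= 340.6380 · e^0.048125 = 340.6380 × 1.049302 = $357.43

$357.43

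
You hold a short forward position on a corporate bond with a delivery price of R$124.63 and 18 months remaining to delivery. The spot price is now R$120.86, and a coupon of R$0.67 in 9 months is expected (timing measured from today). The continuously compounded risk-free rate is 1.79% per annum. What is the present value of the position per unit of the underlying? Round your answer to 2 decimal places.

PV(remaining coupons) I = 0.67·e^(−0.0179·9/12) = 0.6611
Current forward F = (S − I)·e^(rT) = (120.86 − 0.6611)·e^(0.0179·18/12) = 120.1989 × 1.027214 = 123.4700
Value (long) = (F − K)·e^(−rT) = (123.4700 − 124.63) × 0.973507 = -1.1293
Short position value = −(long value) = R$1.13

R$1.13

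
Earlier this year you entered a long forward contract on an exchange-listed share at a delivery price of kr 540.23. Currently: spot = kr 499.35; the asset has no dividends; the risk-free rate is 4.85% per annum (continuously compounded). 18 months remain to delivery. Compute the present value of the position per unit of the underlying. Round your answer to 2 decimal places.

-kr 2.97

Current fair forward for the remaining 18 months: F = S·e^(r·T), r = 0.0485
F = 499.35 · e^(0.0485 × 18/12) = 499.35 × 1.075462 = 537.0319
Value of long forward = (F − K)·e^(−rT) = (537.0319 − 540.23) · e^(−0.0485·18/12)
= -3.1981 × 0.929833 = -2.97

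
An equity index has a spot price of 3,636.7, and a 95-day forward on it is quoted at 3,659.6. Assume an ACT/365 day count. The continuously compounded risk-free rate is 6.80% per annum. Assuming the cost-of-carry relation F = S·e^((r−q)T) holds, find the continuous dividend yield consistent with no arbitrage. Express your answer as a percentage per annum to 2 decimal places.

4.39%

From F = S·e^((r−q)T): (r − q) = ln(F/S)/T
ln(3659.6/3636.7) = ln(1.006297) = 0.006277
(r − q) = 0.006277 / (95/365) = 0.024117
q = r − ln(F/S)/T = 0.0680 − 0.024117 = 0.043883
q = 4.39%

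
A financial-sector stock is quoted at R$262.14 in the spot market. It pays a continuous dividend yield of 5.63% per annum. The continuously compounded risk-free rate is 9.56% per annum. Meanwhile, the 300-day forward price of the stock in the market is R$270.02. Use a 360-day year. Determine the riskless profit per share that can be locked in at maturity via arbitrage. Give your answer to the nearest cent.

R$0.85 per share

Fair forward: F* = S·e^(carry·T), with carry = (r − q) = 0.0956 − 0.0563 = 0.0393
F* = 262.14 · e^(0.0393 × 300/360) = 262.14 · e^0.032750 = 262.14 × 1.033292 = R$270.8672
Market R$270.02 < fair R$270.8672: forward underpriced → reverse cash-and-carry (short spot, go long the forward).
At maturity, profit = |F_mkt − F*| = |270.02 − 270.8672| = R$0.85 per share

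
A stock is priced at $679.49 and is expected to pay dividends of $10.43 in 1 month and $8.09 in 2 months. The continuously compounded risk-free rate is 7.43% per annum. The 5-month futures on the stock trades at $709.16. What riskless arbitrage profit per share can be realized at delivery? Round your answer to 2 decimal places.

PV(dividends) I = 10.43·e^(−0.0743·1/12) + 8.09·e^(−0.0743·2/12) = 18.3561
Fair futures F* = (S − I)·e^(rT) = (679.49 − 18.3561)·e^0.030958 = 661.1339 × 1.031442 = 681.9213
Market $709.16 > fair 681.9213: forward overpriced → cash-and-carry (borrow at r, buy the stock and collect the dividends, short the forward).
Profit at T = |F_mkt − F*| = |709.16 − 681.9213| = $27.24 per share

$27.24 per share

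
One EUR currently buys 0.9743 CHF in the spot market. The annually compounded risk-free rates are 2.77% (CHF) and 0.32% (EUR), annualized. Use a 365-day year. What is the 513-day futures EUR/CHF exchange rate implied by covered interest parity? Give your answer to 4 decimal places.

1.0079

By covered interest parity, F = S · (1+r_CHF)^T / (1+r_EUR)^T
= 0.9743 × 1.039149 / 1.004500 = 0.9743 × 1.034494
F = 1.0079 CHF per EUR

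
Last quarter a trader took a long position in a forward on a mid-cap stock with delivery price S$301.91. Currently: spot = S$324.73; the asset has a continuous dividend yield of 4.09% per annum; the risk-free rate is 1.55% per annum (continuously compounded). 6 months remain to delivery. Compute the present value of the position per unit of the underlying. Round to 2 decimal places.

Current fair forward for the remaining 6 months: F = S·e^((r − q)·T), (r − q) = 0.0155 − 0.0409 = -0.0254
F = 324.73 · e^(-0.0254 × 6/12) = 324.73 × 0.987380 = 320.6319
Value of long forward = (F − K)·e^(−rT) = (320.6319 − 301.91) · e^(−0.0155·6/12)
= 18.7219 × 0.992280 = 18.58

S$18.58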